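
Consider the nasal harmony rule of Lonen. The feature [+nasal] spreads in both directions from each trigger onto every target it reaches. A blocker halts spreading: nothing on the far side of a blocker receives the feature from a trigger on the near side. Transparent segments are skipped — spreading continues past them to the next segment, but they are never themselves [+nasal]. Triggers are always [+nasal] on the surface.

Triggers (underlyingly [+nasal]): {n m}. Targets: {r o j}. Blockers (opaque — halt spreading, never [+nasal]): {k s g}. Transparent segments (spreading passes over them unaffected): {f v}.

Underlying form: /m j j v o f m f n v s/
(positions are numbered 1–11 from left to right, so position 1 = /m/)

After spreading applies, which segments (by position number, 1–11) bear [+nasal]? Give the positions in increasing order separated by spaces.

1 2 3 5 7 9

From /m/ at 1 rightward: 2 /j/ → [+nasal]; 3 /j/ → [+nasal]; 4 /v/ transparent; 5 /o/ → [+nasal]; 6 /f/ transparent; 7 /m/ is itself a trigger — this domain ends here.
From /m/ at 1 leftward: word edge.
From /m/ at 7 rightward: 8 /f/ transparent; 9 /n/ is itself a trigger — this domain ends here.
From /m/ at 7 leftward: 6 /f/ transparent; 5 /o/ → [+nasal]; 4 /v/ transparent; 3 /j/ → [+nasal]; 2 /j/ → [+nasal]; 1 /m/ is itself a trigger — this domain ends here.
From /n/ at 9 rightward: 10 /v/ transparent; 11 /s/ blocks.
From /n/ at 9 leftward: 8 /f/ transparent; 7 /m/ is itself a trigger — this domain ends here.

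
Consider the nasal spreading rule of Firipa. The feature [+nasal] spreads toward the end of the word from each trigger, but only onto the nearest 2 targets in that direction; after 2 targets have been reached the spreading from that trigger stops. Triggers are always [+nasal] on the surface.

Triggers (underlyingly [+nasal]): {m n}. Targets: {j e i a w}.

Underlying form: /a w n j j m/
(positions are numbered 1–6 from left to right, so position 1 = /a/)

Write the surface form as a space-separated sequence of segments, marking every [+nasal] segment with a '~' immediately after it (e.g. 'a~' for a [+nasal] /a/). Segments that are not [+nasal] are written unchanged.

From /n/ at 3 rightward: 4 /j/ → [+nasal]; 5 /j/ → [+nasal]; bound reached.
From /m/ at 6 rightward: word edge.
Targets with no active source: positions 1 2 stay [-nasal].
[+nasal] positions on the surface: 3 4 5 6.

a w n~ j~ j~ m~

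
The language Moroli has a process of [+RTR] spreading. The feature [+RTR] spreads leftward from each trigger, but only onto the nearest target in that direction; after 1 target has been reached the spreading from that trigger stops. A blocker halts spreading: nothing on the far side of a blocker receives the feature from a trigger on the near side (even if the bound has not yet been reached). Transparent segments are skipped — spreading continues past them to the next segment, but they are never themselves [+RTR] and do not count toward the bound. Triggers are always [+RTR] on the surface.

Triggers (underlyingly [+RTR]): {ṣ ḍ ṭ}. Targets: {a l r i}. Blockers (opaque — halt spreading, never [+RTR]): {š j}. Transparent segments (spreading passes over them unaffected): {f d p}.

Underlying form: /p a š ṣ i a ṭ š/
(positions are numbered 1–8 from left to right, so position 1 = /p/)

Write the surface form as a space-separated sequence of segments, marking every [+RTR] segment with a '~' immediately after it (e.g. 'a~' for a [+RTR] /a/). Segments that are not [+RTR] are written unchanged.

From /ṣ/ at 4 leftward: 3 /š/ blocks.
From /ṭ/ at 7 leftward: 6 /a/ → [+RTR]; bound reached.
Targets with no active source: positions 2 5 stay [-emphatic].
[+RTR] positions on the surface: 4 6 7.

p a š ṣ~ i a~ ṭ~ š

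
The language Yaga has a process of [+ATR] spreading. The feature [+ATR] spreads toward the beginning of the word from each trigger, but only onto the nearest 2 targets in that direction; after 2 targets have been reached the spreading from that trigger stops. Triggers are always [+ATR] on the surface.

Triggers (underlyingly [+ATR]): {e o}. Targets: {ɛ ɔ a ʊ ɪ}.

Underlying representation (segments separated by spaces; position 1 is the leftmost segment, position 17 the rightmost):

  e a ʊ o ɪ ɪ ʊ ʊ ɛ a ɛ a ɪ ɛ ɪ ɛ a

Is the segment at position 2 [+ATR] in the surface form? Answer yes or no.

From /e/ at 1 leftward: word edge.
From /o/ at 4 leftward: 3 /ʊ/ → [+ATR]; 2 /a/ → [+ATR]; bound reached.
Targets with no active source: positions 5 6 7 8 9 10 11 12 13 14 15 16 17 stay [-ATR].
[+ATR] positions on the surface: 1 2 3 4.

yes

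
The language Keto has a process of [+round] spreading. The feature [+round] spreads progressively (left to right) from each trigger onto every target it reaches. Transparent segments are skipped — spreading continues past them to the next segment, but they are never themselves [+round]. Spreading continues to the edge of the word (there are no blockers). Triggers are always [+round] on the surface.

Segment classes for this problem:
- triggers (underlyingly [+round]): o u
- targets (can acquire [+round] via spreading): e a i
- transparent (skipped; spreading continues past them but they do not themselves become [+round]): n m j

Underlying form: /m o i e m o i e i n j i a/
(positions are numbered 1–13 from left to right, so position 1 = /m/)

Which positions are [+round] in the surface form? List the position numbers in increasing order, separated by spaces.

From /o/ at 2 rightward: 3 /i/ → [+round]; 4 /e/ → [+round]; 5 /m/ transparent; 6 /o/ is itself a trigger — this domain ends here.
From /o/ at 6 rightward: 7 /i/ → [+round]; 8 /e/ → [+round]; 9 /i/ → [+round]; 10 /n/ transparent; 11 /j/ transparent; 12 /i/ → [+round]; 13 /a/ → [+round]; word edge.

2 3 4 6 7 8 9 12 13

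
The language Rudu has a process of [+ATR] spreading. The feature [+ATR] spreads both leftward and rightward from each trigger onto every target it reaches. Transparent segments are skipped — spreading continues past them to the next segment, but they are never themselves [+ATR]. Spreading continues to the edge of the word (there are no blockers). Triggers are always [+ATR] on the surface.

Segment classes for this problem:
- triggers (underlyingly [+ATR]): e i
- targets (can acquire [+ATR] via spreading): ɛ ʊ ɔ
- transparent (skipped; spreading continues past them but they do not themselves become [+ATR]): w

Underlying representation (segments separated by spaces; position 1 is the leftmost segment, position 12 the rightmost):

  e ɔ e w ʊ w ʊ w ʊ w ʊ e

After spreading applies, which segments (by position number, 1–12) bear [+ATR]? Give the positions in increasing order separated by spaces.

From /e/ at 1 rightward: 2 /ɔ/ → [+ATR]; 3 /e/ is itself a trigger — this domain ends here.
From /e/ at 1 leftward: word edge.
From /e/ at 3 rightward: 4 /w/ transparent; 5 /ʊ/ → [+ATR]; 6 /w/ transparent; 7 /ʊ/ → [+ATR]; 8 /w/ transparent; 9 /ʊ/ → [+ATR]; 10 /w/ transparent; 11 /ʊ/ → [+ATR]; 12 /e/ is itself a trigger — this domain ends here.
From /e/ at 3 leftward: 2 /ɔ/ → [+ATR]; 1 /e/ is itself a trigger — this domain ends here.
From /e/ at 12 rightward: word edge.
From /e/ at 12 leftward: 11 /ʊ/ → [+ATR]; 10 /w/ transparent; 9 /ʊ/ → [+ATR]; 8 /w/ transparent; 7 /ʊ/ → [+ATR]; 6 /w/ transparent; 5 /ʊ/ → [+ATR]; 4 /w/ transparent; 3 /e/ is itself a trigger — this domain ends here.

1 2 3 5 7 9 11 12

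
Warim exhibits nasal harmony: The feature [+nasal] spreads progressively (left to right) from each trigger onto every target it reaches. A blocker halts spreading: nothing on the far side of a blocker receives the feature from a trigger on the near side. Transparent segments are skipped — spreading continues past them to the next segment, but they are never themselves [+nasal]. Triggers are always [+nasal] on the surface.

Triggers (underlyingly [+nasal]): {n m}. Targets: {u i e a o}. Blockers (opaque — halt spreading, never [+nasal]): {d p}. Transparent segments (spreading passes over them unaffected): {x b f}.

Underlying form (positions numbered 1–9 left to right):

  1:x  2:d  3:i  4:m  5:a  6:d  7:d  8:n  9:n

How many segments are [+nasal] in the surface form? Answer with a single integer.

From /m/ at 4 rightward: 5 /a/ → [+nasal]; 6 /d/ blocks.
From /n/ at 8 rightward: 9 /n/ is itself a trigger — this domain ends here.
From /n/ at 9 rightward: word edge.
Target with no active source: position 3 stays [-nasal].
[+nasal] positions on the surface: 4 5 8 9.

4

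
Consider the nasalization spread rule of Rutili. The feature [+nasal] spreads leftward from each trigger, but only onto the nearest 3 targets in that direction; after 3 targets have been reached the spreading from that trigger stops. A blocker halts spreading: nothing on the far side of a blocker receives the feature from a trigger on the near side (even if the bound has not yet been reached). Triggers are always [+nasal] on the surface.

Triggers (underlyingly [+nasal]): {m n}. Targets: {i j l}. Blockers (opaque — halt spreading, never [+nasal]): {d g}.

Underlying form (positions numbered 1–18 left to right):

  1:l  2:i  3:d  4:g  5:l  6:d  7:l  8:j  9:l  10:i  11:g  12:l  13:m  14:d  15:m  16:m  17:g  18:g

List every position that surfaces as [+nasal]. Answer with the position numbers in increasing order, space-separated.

12 13 15 16

From /m/ at 13 leftward: 12 /l/ → [+nasal]; 11 /g/ blocks.
From /m/ at 15 leftward: 14 /d/ blocks.
From /m/ at 16 leftward: 15 /m/ is itself a trigger — this domain ends here.
Targets with no active source: positions 1 2 5 7 8 9 10 stay [-nasal].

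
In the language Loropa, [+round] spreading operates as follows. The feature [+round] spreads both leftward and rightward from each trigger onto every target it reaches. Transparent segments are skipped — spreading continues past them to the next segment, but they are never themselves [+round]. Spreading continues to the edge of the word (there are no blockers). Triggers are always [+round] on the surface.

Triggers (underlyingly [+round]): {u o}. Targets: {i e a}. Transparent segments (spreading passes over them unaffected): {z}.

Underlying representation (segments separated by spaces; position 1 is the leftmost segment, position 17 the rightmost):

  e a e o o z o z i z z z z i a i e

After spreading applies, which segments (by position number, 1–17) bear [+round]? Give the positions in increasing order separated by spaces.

From /o/ at 4 rightward: 5 /o/ is itself a trigger — this domain ends here.
From /o/ at 4 leftward: 3 /e/ → [+round]; 2 /a/ → [+round]; 1 /e/ → [+round]; word edge.
From /o/ at 5 rightward: 6 /z/ transparent; 7 /o/ is itself a trigger — this domain ends here.
From /o/ at 5 leftward: 4 /o/ is itself a trigger — this domain ends here.
From /o/ at 7 rightward: 8 /z/ transparent; 9 /i/ → [+round]; 10 /z/ transparent; 11 /z/ transparent; 12 /z/ transparent; 13 /z/ transparent; 14 /i/ → [+round]; 15 /a/ → [+round]; 16 /i/ → [+round]; 17 /e/ → [+round]; word edge.
From /o/ at 7 leftward: 6 /z/ transparent; 5 /o/ is itself a trigger — this domain ends here.

1 2 3 4 5 7 9 14 15 16 17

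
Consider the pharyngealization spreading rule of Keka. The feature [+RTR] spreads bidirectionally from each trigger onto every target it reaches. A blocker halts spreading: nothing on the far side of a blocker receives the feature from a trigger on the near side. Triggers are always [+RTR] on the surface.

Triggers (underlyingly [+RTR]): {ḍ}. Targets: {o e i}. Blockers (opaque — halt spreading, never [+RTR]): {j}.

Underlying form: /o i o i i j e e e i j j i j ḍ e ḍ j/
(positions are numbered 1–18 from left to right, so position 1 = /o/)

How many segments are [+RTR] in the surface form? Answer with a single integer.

3

From /ḍ/ at 15 rightward: 16 /e/ → [+RTR]; 17 /ḍ/ is itself a trigger — this domain ends here.
From /ḍ/ at 15 leftward: 14 /j/ blocks.
From /ḍ/ at 17 rightward: 18 /j/ blocks.
From /ḍ/ at 17 leftward: 16 /e/ → [+RTR]; 15 /ḍ/ is itself a trigger — this domain ends here.
Targets with no active source: positions 1 2 3 4 5 7 8 9 10 13 stay [-emphatic].
[+RTR] positions on the surface: 15 16 17.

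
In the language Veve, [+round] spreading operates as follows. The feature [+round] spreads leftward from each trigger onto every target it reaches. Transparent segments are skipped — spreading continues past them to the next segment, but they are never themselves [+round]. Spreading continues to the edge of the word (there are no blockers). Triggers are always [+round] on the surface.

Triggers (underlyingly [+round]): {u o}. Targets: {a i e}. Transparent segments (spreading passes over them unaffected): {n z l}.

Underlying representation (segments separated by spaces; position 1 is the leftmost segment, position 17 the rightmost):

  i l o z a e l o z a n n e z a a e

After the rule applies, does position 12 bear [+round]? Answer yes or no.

no

From /o/ at 3 leftward: 2 /l/ transparent; 1 /i/ → [+round]; word edge.
From /o/ at 8 leftward: 7 /l/ transparent; 6 /e/ → [+round]; 5 /a/ → [+round]; 4 /z/ transparent; 3 /o/ is itself a trigger — this domain ends here.
Targets with no active source: positions 10 13 15 16 17 stay [-round].
[+round] positions on the surface: 1 3 5 6 8.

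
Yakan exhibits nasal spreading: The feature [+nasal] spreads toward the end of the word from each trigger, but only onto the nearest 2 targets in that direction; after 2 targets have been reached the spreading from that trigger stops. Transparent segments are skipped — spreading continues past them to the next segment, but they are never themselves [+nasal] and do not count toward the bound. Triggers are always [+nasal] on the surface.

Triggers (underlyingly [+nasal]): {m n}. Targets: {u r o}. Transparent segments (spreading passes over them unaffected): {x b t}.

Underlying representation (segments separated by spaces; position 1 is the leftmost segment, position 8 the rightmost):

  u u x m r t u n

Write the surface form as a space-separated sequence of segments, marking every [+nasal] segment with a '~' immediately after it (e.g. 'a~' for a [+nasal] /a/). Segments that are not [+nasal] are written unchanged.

u u x m~ r~ t u~ n~

From /m/ at 4 rightward: 5 /r/ → [+nasal]; 6 /t/ transparent; 7 /u/ → [+nasal]; bound reached.
From /n/ at 8 rightward: word edge.
Targets with no active source: positions 1 2 stay [-nasal].
[+nasal] positions on the surface: 4 5 7 8.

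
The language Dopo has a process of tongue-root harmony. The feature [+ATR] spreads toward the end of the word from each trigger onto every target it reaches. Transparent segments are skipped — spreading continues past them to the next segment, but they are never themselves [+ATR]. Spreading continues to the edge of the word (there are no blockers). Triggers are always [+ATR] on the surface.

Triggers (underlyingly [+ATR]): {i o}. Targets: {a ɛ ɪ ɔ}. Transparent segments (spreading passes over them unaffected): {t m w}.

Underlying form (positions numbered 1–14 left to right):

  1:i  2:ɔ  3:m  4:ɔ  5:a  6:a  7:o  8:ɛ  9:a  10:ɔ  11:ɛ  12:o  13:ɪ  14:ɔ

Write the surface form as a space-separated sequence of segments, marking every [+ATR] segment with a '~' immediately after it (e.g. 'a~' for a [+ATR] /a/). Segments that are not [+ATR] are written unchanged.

From /i/ at 1 rightward: 2 /ɔ/ → [+ATR]; 3 /m/ transparent; 4 /ɔ/ → [+ATR]; 5 /a/ → [+ATR]; 6 /a/ → [+ATR]; 7 /o/ is itself a trigger — this domain ends here.
From /o/ at 7 rightward: 8 /ɛ/ → [+ATR]; 9 /a/ → [+ATR]; 10 /ɔ/ → [+ATR]; 11 /ɛ/ → [+ATR]; 12 /o/ is itself a trigger — this domain ends here.
From /o/ at 12 rightward: 13 /ɪ/ → [+ATR]; 14 /ɔ/ → [+ATR]; word edge.
[+ATR] positions on the surface: 1 2 4 5 6 7 8 9 10 11 12 13 14.

i~ ɔ~ m ɔ~ a~ a~ o~ ɛ~ a~ ɔ~ ɛ~ o~ ɪ~ ɔ~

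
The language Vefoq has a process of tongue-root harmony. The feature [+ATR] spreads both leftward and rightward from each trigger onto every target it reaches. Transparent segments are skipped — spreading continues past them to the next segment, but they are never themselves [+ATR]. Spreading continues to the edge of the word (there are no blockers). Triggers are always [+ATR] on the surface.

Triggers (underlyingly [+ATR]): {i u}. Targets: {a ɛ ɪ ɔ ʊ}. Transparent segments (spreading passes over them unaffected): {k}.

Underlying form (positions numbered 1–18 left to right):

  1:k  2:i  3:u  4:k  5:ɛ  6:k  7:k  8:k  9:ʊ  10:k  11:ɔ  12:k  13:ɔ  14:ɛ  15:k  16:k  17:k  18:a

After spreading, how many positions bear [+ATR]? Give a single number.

From /i/ at 2 rightward: 3 /u/ is itself a trigger — this domain ends here.
From /i/ at 2 leftward: 1 /k/ transparent; word edge.
From /u/ at 3 rightward: 4 /k/ transparent; 5 /ɛ/ → [+ATR]; 6 /k/ transparent; 7 /k/ transparent; 8 /k/ transparent; 9 /ʊ/ → [+ATR]; 10 /k/ transparent; 11 /ɔ/ → [+ATR]; 12 /k/ transparent; 13 /ɔ/ → [+ATR]; 14 /ɛ/ → [+ATR]; 15 /k/ transparent; 16 /k/ transparent; 17 /k/ transparent; 18 /a/ → [+ATR]; word edge.
From /u/ at 3 leftward: 2 /i/ is itself a trigger — this domain ends here.
[+ATR] positions on the surface: 2 3 5 9 11 13 14 18.

8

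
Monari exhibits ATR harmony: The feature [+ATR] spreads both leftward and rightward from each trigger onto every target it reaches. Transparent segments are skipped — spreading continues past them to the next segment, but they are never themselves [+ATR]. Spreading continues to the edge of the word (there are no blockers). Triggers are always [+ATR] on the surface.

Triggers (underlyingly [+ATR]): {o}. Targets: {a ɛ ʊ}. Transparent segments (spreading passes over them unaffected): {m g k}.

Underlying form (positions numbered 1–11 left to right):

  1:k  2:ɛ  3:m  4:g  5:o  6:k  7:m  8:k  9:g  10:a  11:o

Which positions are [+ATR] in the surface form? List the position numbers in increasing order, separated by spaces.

2 5 10 11

From /o/ at 5 rightward: 6 /k/ transparent; 7 /m/ transparent; 8 /k/ transparent; 9 /g/ transparent; 10 /a/ → [+ATR]; 11 /o/ is itself a trigger — this domain ends here.
From /o/ at 5 leftward: 4 /g/ transparent; 3 /m/ transparent; 2 /ɛ/ → [+ATR]; 1 /k/ transparent; word edge.
From /o/ at 11 rightward: word edge.
From /o/ at 11 leftward: 10 /a/ → [+ATR]; 9 /g/ transparent; 8 /k/ transparent; 7 /m/ transparent; 6 /k/ transparent; 5 /o/ is itself a trigger — this domain ends here.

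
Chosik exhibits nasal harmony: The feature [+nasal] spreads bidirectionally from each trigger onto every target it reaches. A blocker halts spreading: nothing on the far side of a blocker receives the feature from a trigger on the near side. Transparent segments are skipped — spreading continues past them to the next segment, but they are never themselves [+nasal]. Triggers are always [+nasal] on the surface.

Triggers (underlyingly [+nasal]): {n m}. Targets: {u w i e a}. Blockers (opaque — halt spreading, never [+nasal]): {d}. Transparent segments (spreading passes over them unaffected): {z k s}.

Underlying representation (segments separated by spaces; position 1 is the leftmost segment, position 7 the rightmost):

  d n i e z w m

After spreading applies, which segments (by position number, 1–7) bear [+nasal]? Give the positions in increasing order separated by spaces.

2 3 4 6 7

From /n/ at 2 rightward: 3 /i/ → [+nasal]; 4 /e/ → [+nasal]; 5 /z/ transparent; 6 /w/ → [+nasal]; 7 /m/ is itself a trigger — this domain ends here.
From /n/ at 2 leftward: 1 /d/ blocks.
From /m/ at 7 rightward: word edge.
From /m/ at 7 leftward: 6 /w/ → [+nasal]; 5 /z/ transparent; 4 /e/ → [+nasal]; 3 /i/ → [+nasal]; 2 /n/ is itself a trigger — this domain ends here.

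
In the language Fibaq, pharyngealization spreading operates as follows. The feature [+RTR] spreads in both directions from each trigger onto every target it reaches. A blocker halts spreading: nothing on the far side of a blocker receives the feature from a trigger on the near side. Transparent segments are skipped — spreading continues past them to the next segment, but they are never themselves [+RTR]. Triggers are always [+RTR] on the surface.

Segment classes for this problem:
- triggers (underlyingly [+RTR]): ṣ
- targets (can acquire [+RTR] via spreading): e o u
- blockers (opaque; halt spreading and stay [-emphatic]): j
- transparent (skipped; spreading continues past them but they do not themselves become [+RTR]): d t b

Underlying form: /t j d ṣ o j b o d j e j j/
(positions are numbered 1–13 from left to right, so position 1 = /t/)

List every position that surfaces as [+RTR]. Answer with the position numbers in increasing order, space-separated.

4 5

From /ṣ/ at 4 rightward: 5 /o/ → [+RTR]; 6 /j/ blocks.
From /ṣ/ at 4 leftward: 3 /d/ transparent; 2 /j/ blocks.
Targets with no active source: positions 8 11 stay [-emphatic].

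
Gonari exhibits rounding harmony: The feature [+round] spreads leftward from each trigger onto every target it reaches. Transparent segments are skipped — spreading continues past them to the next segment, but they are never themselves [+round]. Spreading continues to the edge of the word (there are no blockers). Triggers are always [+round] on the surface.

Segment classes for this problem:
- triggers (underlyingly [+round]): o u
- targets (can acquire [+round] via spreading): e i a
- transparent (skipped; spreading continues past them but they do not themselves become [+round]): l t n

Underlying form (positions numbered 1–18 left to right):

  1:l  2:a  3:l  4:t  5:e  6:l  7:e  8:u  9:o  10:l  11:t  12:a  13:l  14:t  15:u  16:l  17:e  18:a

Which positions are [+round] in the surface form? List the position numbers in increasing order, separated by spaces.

From /u/ at 8 leftward: 7 /e/ → [+round]; 6 /l/ transparent; 5 /e/ → [+round]; 4 /t/ transparent; 3 /l/ transparent; 2 /a/ → [+round]; 1 /l/ transparent; word edge.
From /o/ at 9 leftward: 8 /u/ is itself a trigger — this domain ends here.
From /u/ at 15 leftward: 14 /t/ transparent; 13 /l/ transparent; 12 /a/ → [+round]; 11 /t/ transparent; 10 /l/ transparent; 9 /o/ is itself a trigger — this domain ends here.
Targets with no active source: positions 17 18 stay [-round].

2 5 7 8 9 12 15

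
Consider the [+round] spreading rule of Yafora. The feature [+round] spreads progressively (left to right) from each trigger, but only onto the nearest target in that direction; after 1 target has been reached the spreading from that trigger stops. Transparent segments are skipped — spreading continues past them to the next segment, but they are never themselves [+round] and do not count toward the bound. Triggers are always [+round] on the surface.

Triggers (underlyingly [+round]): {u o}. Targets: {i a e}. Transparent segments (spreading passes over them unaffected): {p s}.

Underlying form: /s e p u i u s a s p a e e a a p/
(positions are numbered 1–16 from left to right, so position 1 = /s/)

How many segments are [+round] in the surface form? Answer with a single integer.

From /u/ at 4 rightward: 5 /i/ → [+round]; bound reached.
From /u/ at 6 rightward: 7 /s/ transparent; 8 /a/ → [+round]; bound reached.
Targets with no active source: positions 2 11 12 13 14 15 stay [-round].
[+round] positions on the surface: 4 5 6 8.

4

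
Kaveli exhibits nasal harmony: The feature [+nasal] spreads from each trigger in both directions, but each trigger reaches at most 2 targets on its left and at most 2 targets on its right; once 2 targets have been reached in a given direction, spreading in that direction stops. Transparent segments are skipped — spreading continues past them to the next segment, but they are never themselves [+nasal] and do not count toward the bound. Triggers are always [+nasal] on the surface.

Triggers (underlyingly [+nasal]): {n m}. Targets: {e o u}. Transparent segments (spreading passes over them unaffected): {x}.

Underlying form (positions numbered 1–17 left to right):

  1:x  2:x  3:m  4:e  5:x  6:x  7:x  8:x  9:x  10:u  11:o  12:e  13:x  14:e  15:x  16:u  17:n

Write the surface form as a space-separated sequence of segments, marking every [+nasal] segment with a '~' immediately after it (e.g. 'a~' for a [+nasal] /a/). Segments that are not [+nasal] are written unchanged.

x x m~ e~ x x x x x u~ o e x e~ x u~ n~

From /m/ at 3 rightward: 4 /e/ → [+nasal]; 5 /x/ transparent; 6 /x/ transparent; 7 /x/ transparent; 8 /x/ transparent; 9 /x/ transparent; 10 /u/ → [+nasal]; bound reached.
From /m/ at 3 leftward: 2 /x/ transparent; 1 /x/ transparent; word edge.
From /n/ at 17 rightward: word edge.
From /n/ at 17 leftward: 16 /u/ → [+nasal]; 15 /x/ transparent; 14 /e/ → [+nasal]; bound reached.
Targets with no active source: positions 11 12 stay [-nasal].
[+nasal] positions on the surface: 3 4 10 14 16 17.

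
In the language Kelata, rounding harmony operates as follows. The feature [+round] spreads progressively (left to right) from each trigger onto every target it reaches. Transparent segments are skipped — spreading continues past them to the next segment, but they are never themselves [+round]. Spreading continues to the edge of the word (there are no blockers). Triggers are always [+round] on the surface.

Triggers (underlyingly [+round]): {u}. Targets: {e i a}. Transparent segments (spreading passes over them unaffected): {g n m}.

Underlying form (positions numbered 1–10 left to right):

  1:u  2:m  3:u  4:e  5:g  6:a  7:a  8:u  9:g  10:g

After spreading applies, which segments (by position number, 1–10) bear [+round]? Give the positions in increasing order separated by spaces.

From /u/ at 1 rightward: 2 /m/ transparent; 3 /u/ is itself a trigger — this domain ends here.
From /u/ at 3 rightward: 4 /e/ → [+round]; 5 /g/ transparent; 6 /a/ → [+round]; 7 /a/ → [+round]; 8 /u/ is itself a trigger — this domain ends here.
From /u/ at 8 rightward: 9 /g/ transparent; 10 /g/ transparent; word edge.

1 3 4 6 7 8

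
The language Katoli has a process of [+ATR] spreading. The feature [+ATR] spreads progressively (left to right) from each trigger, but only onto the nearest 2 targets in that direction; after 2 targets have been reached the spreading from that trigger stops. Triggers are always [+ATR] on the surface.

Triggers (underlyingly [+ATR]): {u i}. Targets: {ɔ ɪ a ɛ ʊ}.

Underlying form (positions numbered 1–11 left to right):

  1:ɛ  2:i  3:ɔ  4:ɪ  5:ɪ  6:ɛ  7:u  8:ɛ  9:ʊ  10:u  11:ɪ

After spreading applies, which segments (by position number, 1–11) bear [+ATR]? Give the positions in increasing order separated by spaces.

From /i/ at 2 rightward: 3 /ɔ/ → [+ATR]; 4 /ɪ/ → [+ATR]; bound reached.
From /u/ at 7 rightward: 8 /ɛ/ → [+ATR]; 9 /ʊ/ → [+ATR]; bound reached.
From /u/ at 10 rightward: 11 /ɪ/ → [+ATR]; word edge.
Targets with no active source: positions 1 5 6 stay [-ATR].

2 3 4 7 8 9 10 11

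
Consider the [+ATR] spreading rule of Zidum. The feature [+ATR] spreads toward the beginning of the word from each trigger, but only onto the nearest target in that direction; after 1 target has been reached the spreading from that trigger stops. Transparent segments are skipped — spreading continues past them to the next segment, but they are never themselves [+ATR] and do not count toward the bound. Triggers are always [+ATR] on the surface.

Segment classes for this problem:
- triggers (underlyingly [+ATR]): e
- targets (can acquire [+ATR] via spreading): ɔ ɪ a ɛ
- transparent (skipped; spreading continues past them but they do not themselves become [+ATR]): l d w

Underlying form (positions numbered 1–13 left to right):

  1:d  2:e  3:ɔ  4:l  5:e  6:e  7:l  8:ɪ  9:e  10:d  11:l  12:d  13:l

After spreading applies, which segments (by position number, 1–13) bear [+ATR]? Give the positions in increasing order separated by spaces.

2 3 5 6 8 9

From /e/ at 2 leftward: 1 /d/ transparent; word edge.
From /e/ at 5 leftward: 4 /l/ transparent; 3 /ɔ/ → [+ATR]; bound reached.
From /e/ at 6 leftward: 5 /e/ is itself a trigger — this domain ends here.
From /e/ at 9 leftward: 8 /ɪ/ → [+ATR]; bound reached.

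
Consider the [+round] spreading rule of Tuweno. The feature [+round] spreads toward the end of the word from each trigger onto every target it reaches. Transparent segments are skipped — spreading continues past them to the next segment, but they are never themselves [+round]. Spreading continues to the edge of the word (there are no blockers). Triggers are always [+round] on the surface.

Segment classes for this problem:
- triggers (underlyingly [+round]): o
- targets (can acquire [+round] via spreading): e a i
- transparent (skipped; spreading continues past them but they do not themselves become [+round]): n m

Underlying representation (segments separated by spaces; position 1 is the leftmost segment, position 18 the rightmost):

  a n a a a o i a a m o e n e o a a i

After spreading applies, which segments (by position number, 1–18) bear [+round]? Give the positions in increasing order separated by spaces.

From /o/ at 6 rightward: 7 /i/ → [+round]; 8 /a/ → [+round]; 9 /a/ → [+round]; 10 /m/ transparent; 11 /o/ is itself a trigger — this domain ends here.
From /o/ at 11 rightward: 12 /e/ → [+round]; 13 /n/ transparent; 14 /e/ → [+round]; 15 /o/ is itself a trigger — this domain ends here.
From /o/ at 15 rightward: 16 /a/ → [+round]; 17 /a/ → [+round]; 18 /i/ → [+round]; word edge.
Targets with no active source: positions 1 3 4 5 stay [-round].

6 7 8 9 11 12 14 15 16 17 18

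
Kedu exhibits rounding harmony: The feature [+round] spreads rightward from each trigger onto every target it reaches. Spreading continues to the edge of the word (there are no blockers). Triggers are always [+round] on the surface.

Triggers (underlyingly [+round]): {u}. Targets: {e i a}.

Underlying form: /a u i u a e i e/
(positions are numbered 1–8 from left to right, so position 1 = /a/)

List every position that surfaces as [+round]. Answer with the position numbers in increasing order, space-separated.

From /u/ at 2 rightward: 3 /i/ → [+round]; 4 /u/ is itself a trigger — this domain ends here.
From /u/ at 4 rightward: 5 /a/ → [+round]; 6 /e/ → [+round]; 7 /i/ → [+round]; 8 /e/ → [+round]; word edge.
Target with no active source: position 1 stays [-round].

2 3 4 5 6 7 8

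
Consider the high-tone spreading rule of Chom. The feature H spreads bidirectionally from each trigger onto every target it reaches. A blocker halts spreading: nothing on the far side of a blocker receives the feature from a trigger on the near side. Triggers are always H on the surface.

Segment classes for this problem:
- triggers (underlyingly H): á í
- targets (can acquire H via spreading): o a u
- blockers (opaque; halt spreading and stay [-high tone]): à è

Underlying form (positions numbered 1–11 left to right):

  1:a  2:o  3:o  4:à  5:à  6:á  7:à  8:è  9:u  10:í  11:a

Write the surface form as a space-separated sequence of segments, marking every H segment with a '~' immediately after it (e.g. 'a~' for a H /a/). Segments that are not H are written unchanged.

From /á/ at 6 rightward: 7 /à/ blocks.
From /á/ at 6 leftward: 5 /à/ blocks.
From /í/ at 10 rightward: 11 /a/ → H; word edge.
From /í/ at 10 leftward: 9 /u/ → H; 8 /è/ blocks.
Targets with no active source: positions 1 2 3 stay [-high tone].
H positions on the surface: 6 9 10 11.

a o o à à á~ à è u~ í~ a~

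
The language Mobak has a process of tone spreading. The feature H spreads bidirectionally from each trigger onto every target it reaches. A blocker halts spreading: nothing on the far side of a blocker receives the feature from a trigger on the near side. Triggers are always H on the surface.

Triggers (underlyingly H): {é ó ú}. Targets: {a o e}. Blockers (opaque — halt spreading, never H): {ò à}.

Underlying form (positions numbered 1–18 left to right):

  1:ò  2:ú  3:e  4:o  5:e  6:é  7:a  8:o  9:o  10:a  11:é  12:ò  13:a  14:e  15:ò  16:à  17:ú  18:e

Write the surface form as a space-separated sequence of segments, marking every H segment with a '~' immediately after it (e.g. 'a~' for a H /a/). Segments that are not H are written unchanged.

ò ú~ e~ o~ e~ é~ a~ o~ o~ a~ é~ ò a e ò à ú~ e~

From /ú/ at 2 rightward: 3 /e/ → H; 4 /o/ → H; 5 /e/ → H; 6 /é/ is itself a trigger — this domain ends here.
From /ú/ at 2 leftward: 1 /ò/ blocks.
From /é/ at 6 rightward: 7 /a/ → H; 8 /o/ → H; 9 /o/ → H; 10 /a/ → H; 11 /é/ is itself a trigger — this domain ends here.
From /é/ at 6 leftward: 5 /e/ → H; 4 /o/ → H; 3 /e/ → H; 2 /ú/ is itself a trigger — this domain ends here.
From /é/ at 11 rightward: 12 /ò/ blocks.
From /é/ at 11 leftward: 10 /a/ → H; 9 /o/ → H; 8 /o/ → H; 7 /a/ → H; 6 /é/ is itself a trigger — this domain ends here.
From /ú/ at 17 rightward: 18 /e/ → H; word edge.
From /ú/ at 17 leftward: 16 /à/ blocks.
Targets with no active source: positions 13 14 stay [-high tone].
H positions on the surface: 2 3 4 5 6 7 8 9 10 11 17 18.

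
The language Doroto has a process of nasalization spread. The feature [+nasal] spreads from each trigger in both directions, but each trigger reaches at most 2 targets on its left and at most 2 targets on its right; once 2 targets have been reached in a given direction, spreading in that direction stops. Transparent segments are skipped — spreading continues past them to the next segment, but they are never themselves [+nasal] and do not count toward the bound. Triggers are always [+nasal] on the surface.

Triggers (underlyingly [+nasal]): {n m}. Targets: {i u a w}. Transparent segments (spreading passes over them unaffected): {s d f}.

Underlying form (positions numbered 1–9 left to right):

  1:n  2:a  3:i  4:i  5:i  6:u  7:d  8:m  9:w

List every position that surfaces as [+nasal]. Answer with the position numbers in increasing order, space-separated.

1 2 3 5 6 8 9

From /n/ at 1 rightward: 2 /a/ → [+nasal]; 3 /i/ → [+nasal]; bound reached.
From /n/ at 1 leftward: word edge.
From /m/ at 8 rightward: 9 /w/ → [+nasal]; word edge.
From /m/ at 8 leftward: 7 /d/ transparent; 6 /u/ → [+nasal]; 5 /i/ → [+nasal]; bound reached.
Target with no active source: position 4 stays [-nasal].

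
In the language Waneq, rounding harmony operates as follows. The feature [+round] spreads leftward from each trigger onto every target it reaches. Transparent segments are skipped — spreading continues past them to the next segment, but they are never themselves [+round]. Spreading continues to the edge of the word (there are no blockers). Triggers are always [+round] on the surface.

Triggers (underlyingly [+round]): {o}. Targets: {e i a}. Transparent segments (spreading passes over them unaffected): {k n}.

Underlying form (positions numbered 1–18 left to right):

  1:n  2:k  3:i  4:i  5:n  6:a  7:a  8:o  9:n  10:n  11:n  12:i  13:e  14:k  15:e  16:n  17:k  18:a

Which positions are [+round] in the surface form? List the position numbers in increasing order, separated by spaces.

3 4 6 7 8

From /o/ at 8 leftward: 7 /a/ → [+round]; 6 /a/ → [+round]; 5 /n/ transparent; 4 /i/ → [+round]; 3 /i/ → [+round]; 2 /k/ transparent; 1 /n/ transparent; word edge.
Targets with no active source: positions 12 13 15 18 stay [-round].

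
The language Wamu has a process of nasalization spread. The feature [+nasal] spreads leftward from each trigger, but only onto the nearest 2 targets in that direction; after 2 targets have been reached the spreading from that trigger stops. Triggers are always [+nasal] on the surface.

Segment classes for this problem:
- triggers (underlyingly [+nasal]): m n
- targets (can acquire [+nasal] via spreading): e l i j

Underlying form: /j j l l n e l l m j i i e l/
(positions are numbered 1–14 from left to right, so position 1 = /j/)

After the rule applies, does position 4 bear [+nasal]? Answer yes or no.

yes

From /n/ at 5 leftward: 4 /l/ → [+nasal]; 3 /l/ → [+nasal]; bound reached.
From /m/ at 9 leftward: 8 /l/ → [+nasal]; 7 /l/ → [+nasal]; bound reached.
Targets with no active source: positions 1 2 6 10 11 12 13 14 stay [-nasal].
[+nasal] positions on the surface: 3 4 5 7 8 9.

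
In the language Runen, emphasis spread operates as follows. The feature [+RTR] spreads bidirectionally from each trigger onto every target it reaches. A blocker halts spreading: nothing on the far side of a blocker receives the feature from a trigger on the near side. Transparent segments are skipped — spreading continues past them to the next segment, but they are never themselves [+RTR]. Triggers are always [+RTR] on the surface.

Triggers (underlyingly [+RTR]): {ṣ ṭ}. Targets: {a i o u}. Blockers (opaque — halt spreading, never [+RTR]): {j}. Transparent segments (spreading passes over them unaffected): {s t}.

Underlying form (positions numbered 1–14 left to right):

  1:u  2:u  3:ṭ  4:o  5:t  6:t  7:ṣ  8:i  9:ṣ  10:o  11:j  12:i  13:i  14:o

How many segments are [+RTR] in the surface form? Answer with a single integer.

From /ṭ/ at 3 rightward: 4 /o/ → [+RTR]; 5 /t/ transparent; 6 /t/ transparent; 7 /ṣ/ is itself a trigger — this domain ends here.
From /ṭ/ at 3 leftward: 2 /u/ → [+RTR]; 1 /u/ → [+RTR]; word edge.
From /ṣ/ at 7 rightward: 8 /i/ → [+RTR]; 9 /ṣ/ is itself a trigger — this domain ends here.
From /ṣ/ at 7 leftward: 6 /t/ transparent; 5 /t/ transparent; 4 /o/ → [+RTR]; 3 /ṭ/ is itself a trigger — this domain ends here.
From /ṣ/ at 9 rightward: 10 /o/ → [+RTR]; 11 /j/ blocks.
From /ṣ/ at 9 leftward: 8 /i/ → [+RTR]; 7 /ṣ/ is itself a trigger — this domain ends here.
Targets with no active source: positions 12 13 14 stay [-emphatic].
[+RTR] positions on the surface: 1 2 3 4 7 8 9 10.

8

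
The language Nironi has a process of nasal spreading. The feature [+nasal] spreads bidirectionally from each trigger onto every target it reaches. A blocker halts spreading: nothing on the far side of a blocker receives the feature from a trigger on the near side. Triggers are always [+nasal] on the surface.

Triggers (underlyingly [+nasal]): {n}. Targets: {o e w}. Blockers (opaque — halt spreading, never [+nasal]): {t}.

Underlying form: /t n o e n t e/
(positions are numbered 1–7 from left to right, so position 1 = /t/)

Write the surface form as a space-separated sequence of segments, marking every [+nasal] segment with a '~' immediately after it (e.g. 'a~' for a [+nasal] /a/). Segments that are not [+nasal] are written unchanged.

t n~ o~ e~ n~ t e

From /n/ at 2 rightward: 3 /o/ → [+nasal]; 4 /e/ → [+nasal]; 5 /n/ is itself a trigger — this domain ends here.
From /n/ at 2 leftward: 1 /t/ blocks.
From /n/ at 5 rightward: 6 /t/ blocks.
From /n/ at 5 leftward: 4 /e/ → [+nasal]; 3 /o/ → [+nasal]; 2 /n/ is itself a trigger — this domain ends here.
Target with no active source: position 7 stays [-nasal].
[+nasal] positions on the surface: 2 3 4 5.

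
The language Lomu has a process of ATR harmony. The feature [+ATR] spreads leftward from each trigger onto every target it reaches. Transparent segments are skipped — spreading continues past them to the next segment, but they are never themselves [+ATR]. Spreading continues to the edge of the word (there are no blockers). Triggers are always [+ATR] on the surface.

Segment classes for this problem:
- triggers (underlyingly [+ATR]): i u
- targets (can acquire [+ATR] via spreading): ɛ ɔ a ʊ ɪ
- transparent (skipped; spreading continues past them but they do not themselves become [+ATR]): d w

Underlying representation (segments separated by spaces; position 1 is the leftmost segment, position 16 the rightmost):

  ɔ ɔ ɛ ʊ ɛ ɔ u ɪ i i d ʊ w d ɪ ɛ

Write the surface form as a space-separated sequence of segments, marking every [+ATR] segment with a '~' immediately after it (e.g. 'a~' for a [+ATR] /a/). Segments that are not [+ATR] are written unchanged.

ɔ~ ɔ~ ɛ~ ʊ~ ɛ~ ɔ~ u~ ɪ~ i~ i~ d ʊ w d ɪ ɛ

From /u/ at 7 leftward: 6 /ɔ/ → [+ATR]; 5 /ɛ/ → [+ATR]; 4 /ʊ/ → [+ATR]; 3 /ɛ/ → [+ATR]; 2 /ɔ/ → [+ATR]; 1 /ɔ/ → [+ATR]; word edge.
From /i/ at 9 leftward: 8 /ɪ/ → [+ATR]; 7 /u/ is itself a trigger — this domain ends here.
From /i/ at 10 leftward: 9 /i/ is itself a trigger — this domain ends here.
Targets with no active source: positions 12 15 16 stay [-ATR].
[+ATR] positions on the surface: 1 2 3 4 5 6 7 8 9 10.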